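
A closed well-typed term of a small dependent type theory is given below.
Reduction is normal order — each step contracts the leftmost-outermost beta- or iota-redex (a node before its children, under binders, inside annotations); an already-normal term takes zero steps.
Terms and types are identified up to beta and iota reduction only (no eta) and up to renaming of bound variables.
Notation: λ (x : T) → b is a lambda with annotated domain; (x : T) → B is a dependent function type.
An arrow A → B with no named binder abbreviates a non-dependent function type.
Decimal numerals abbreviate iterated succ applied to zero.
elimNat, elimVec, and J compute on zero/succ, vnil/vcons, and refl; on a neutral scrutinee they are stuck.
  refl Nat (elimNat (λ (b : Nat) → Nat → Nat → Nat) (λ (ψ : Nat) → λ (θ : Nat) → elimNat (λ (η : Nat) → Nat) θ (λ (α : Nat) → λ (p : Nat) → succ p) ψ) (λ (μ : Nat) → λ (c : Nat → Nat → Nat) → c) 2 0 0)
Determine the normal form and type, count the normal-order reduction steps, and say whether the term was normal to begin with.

resulting normal form:
  refl Nat 0
type:
  Eq Nat 0 0
normal-order step count: 10
already normal: no
first redex: an elimNat iota-redex


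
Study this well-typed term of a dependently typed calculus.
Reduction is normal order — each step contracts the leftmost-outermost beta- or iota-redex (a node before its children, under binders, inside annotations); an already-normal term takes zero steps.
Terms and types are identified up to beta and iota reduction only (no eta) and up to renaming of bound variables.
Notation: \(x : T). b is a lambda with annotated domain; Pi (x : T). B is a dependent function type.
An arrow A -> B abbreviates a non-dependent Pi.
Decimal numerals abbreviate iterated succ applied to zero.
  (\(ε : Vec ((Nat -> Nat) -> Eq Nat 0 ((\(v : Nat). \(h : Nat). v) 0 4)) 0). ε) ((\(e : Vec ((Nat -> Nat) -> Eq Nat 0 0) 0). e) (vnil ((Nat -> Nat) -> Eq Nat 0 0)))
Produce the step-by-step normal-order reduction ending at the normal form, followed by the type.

normal-order reduction sequence:
  (\(ε : Vec ((Nat -> Nat) -> Eq Nat 0 ((\(v : Nat). \(h : Nat). v) 0 4)) 0). ε) ((\(e : Vec ((Nat -> Nat) -> Eq Nat 0 0) 0). e) (vnil ((Nat -> Nat) -> Eq Nat 0 0)))
  ~> (\(ε : Vec ((Nat -> Nat) -> Eq Nat 0 0) 0). ε) (vnil ((Nat -> Nat) -> Eq Nat 0 0))
  ~> vnil ((Nat -> Nat) -> Eq Nat 0 0)
the term's type:
  Vec ((Nat -> Nat) -> Eq Nat 0 0) 0


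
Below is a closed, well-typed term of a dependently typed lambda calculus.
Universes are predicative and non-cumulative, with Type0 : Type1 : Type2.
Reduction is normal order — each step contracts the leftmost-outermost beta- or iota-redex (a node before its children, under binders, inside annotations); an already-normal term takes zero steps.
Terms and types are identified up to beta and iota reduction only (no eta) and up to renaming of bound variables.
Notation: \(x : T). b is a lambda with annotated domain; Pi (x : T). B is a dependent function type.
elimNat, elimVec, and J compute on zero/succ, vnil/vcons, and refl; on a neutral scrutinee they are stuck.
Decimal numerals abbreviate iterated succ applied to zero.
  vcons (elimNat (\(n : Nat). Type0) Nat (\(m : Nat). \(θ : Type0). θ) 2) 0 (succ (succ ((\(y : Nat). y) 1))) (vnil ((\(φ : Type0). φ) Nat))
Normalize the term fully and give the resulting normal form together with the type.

reduced normal form:
  vcons Nat 0 3 (vnil Nat)
the term's type:
  Vec Nat 1


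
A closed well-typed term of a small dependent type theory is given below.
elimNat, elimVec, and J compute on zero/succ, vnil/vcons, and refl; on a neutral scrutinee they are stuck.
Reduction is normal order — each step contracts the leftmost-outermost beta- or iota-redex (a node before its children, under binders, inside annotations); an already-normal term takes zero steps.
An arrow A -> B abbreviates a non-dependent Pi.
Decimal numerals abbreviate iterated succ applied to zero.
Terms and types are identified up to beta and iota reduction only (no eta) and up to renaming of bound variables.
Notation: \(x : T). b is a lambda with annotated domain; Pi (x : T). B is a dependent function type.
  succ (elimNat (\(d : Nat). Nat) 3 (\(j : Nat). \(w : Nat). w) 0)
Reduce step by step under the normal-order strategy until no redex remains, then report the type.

reduction (normal order):
  succ (elimNat (\(d : Nat). Nat) 3 (\(j : Nat). \(w : Nat). w) 0)
  ~> 4
the term's type:
  Nat


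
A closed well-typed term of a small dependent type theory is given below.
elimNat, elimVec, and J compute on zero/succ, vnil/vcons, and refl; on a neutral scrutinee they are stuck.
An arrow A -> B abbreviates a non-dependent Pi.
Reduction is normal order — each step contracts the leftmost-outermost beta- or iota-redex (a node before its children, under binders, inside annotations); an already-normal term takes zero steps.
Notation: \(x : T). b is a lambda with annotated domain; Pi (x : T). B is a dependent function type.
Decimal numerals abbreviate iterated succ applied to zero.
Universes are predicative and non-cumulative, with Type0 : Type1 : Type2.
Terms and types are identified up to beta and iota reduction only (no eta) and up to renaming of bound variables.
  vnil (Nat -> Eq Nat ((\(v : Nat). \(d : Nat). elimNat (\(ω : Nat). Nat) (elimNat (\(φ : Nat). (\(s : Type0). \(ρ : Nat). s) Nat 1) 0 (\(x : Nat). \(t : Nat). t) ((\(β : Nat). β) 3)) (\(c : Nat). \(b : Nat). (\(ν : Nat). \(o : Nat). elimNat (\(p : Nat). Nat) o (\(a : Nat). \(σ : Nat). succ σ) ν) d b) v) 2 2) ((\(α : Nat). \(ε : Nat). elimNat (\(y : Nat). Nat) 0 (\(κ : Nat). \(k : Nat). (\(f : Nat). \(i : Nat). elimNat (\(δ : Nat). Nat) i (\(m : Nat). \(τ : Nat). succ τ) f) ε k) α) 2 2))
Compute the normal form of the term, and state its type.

resulting normal form:
  vnil (Nat -> Eq Nat 4 4)
type:
  Vec (Nat -> Eq Nat 4 4) 0
observation: the first redex contracted is a beta-redex; the normal form is reached in 67 normal-order steps.


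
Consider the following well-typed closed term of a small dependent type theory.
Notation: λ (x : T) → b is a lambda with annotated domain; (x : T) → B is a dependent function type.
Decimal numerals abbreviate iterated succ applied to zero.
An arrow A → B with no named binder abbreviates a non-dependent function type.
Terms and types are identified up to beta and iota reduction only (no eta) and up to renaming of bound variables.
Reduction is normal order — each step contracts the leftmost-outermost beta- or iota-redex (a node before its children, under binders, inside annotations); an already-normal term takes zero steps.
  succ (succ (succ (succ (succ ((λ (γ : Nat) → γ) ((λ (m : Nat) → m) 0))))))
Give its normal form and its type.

resulting normal form:
  5
the term's type:
  Nat
observation: 2 normal-order steps normalize the term, beginning with a beta-redex.


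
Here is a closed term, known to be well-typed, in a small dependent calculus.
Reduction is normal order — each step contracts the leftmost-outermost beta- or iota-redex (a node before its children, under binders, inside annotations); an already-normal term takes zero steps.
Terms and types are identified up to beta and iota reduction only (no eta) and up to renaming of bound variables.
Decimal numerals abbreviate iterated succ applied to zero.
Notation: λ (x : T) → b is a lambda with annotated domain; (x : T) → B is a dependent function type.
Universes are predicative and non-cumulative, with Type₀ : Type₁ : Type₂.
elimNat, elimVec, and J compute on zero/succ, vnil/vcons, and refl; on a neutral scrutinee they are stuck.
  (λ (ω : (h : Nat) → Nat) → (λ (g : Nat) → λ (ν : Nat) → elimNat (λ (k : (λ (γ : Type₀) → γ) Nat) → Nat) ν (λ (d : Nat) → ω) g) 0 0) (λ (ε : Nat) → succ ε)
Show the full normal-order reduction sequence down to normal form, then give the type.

reduction (normal order):
  (λ (ω : (h : Nat) → Nat) → (λ (g : Nat) → λ (ν : Nat) → elimNat (λ (k : (λ (γ : Type₀) → γ) Nat) → Nat) ν (λ (d : Nat) → ω) g) 0 0) (λ (ε : Nat) → succ ε)
  ~> (λ (ω : Nat) → λ (h : Nat) → elimNat (λ (g : (λ (ν : Type₀) → ν) Nat) → Nat) h (λ (k : Nat) → λ (γ : Nat) → succ γ) ω) 0 0
  ~> (λ (ω : Nat) → elimNat (λ (h : (λ (g : Type₀) → g) Nat) → Nat) ω (λ (ν : Nat) → λ (k : Nat) → succ k) 0) 0
  ~> elimNat (λ (ω : (λ (h : Type₀) → h) Nat) → Nat) 0 (λ (g : Nat) → λ (ν : Nat) → succ ν) 0
  ~> 0
the term's type:
  Nat


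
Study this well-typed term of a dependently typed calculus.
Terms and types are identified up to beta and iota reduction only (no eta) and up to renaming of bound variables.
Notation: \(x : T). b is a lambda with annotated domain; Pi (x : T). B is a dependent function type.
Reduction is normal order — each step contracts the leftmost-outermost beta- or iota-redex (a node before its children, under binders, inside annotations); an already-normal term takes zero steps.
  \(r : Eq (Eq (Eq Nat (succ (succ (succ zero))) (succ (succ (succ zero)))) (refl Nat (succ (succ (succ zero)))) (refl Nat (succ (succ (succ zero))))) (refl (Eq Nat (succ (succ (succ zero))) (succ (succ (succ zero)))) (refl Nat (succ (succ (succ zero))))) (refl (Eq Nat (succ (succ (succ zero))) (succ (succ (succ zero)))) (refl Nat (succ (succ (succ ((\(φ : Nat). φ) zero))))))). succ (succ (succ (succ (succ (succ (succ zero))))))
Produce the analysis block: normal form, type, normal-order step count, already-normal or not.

normal form:
  \(r : Eq (Eq (Eq Nat (succ (succ (succ zero))) (succ (succ (succ zero)))) (refl Nat (succ (succ (succ zero)))) (refl Nat (succ (succ (succ zero))))) (refl (Eq Nat (succ (succ (succ zero))) (succ (succ (succ zero)))) (refl Nat (succ (succ (succ zero))))) (refl (Eq Nat (succ (succ (succ zero))) (succ (succ (succ zero)))) (refl Nat (succ (succ (succ zero)))))). succ (succ (succ (succ (succ (succ (succ zero))))))
inferred type:
  Pi (r : Eq (Eq (Eq Nat (succ (succ (succ zero))) (succ (succ (succ zero)))) (refl Nat (succ (succ (succ zero)))) (refl Nat (succ (succ (succ zero))))) (refl (Eq Nat (succ (succ (succ zero))) (succ (succ (succ zero)))) (refl Nat (succ (succ (succ zero))))) (refl (Eq Nat (succ (succ (succ zero))) (succ (succ (succ zero)))) (refl Nat (succ (succ (succ zero)))))). Nat
normal-order step count: 1
already normal: no
first redex: a beta-redex


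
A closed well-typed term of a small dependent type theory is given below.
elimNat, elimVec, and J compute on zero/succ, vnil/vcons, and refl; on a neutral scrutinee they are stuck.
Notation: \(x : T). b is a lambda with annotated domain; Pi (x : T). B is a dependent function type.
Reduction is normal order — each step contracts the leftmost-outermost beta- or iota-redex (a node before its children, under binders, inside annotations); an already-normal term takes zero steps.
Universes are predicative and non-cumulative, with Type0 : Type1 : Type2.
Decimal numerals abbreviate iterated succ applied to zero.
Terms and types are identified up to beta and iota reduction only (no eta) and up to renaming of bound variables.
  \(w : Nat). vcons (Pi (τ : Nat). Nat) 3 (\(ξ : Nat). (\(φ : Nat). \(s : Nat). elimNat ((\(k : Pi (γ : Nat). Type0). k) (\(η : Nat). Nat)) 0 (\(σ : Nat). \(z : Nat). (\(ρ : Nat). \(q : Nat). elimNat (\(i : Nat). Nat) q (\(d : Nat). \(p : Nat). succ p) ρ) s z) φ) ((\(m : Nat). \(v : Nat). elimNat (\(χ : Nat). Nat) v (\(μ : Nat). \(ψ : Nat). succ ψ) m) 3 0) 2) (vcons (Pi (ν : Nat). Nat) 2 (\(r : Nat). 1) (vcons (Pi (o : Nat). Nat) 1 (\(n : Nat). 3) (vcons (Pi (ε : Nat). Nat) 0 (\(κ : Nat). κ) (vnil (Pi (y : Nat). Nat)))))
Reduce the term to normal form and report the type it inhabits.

normal form:
  \(w : Nat). vcons (Pi (τ : Nat). Nat) 3 (\(ξ : Nat). 6) (vcons (Pi (φ : Nat). Nat) 2 (\(s : Nat). 1) (vcons (Pi (k : Nat). Nat) 1 (\(γ : Nat). 3) (vcons (Pi (η : Nat). Nat) 0 (\(σ : Nat). σ) (vnil (Pi (z : Nat). Nat)))))
type:
  Pi (w : Nat). Vec (Pi (τ : Nat). Nat) 4


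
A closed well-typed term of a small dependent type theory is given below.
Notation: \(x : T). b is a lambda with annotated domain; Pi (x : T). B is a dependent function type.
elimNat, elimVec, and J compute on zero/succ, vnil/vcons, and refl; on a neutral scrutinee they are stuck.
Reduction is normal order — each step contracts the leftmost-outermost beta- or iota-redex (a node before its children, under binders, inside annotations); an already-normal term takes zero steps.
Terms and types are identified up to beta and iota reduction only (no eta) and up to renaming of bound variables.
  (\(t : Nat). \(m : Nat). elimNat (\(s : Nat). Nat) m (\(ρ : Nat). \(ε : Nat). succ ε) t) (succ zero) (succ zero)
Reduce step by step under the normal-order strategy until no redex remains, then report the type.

normal-order reduction:
  (\(t : Nat). \(m : Nat). elimNat (\(s : Nat). Nat) m (\(ρ : Nat). \(ε : Nat). succ ε) t) (succ zero) (succ zero)
  ~> (\(t : Nat). elimNat (\(m : Nat). Nat) t (\(s : Nat). \(ρ : Nat). succ ρ) (succ zero)) (succ zero)
  ~> elimNat (\(t : Nat). Nat) (succ zero) (\(m : Nat). \(s : Nat). succ s) (succ zero)
  ~> (\(t : Nat). \(m : Nat). succ m) zero (elimNat (\(s : Nat). Nat) (succ zero) (\(ρ : Nat). \(ε : Nat). succ ε) zero)
  ~> (\(t : Nat). succ t) (elimNat (\(m : Nat). Nat) (succ zero) (\(s : Nat). \(ρ : Nat). succ ρ) zero)
  ~> succ (elimNat (\(t : Nat). Nat) (succ zero) (\(m : Nat). \(s : Nat). succ s) zero)
  ~> succ (succ zero)
inferred type:
  Nat


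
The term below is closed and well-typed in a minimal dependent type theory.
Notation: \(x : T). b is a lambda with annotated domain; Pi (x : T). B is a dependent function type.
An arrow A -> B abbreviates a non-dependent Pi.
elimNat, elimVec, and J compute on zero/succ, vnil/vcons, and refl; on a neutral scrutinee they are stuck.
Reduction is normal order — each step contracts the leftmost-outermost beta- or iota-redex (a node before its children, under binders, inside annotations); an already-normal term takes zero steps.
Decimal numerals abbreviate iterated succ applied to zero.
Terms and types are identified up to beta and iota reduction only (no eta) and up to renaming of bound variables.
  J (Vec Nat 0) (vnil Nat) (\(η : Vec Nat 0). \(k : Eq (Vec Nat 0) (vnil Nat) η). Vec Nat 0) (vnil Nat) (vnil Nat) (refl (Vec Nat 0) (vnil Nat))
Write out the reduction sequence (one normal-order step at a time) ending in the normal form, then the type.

reduction (normal order):
  J (Vec Nat 0) (vnil Nat) (\(η : Vec Nat 0). \(k : Eq (Vec Nat 0) (vnil Nat) η). Vec Nat 0) (vnil Nat) (vnil Nat) (refl (Vec Nat 0) (vnil Nat))
  ~> vnil Nat
the term's type:
  Vec Nat 0


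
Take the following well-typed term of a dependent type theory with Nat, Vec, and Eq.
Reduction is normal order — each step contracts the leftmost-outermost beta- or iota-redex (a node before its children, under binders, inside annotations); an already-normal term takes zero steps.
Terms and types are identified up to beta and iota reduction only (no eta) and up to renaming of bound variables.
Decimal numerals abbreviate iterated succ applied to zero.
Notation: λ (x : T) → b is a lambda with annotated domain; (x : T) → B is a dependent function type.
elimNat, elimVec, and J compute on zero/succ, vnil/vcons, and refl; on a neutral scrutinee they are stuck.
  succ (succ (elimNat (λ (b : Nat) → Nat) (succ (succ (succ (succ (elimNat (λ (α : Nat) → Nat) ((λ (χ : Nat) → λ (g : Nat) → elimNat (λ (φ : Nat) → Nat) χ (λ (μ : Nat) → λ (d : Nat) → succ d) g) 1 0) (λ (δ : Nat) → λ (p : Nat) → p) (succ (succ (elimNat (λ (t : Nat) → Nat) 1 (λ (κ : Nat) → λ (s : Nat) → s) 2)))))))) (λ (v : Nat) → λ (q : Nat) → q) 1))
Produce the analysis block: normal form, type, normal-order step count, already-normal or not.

reduced normal form:
  7
the term's type:
  Nat
normal-order step count: 24
term was already normal: no
first redex: an elimNat iota-redex


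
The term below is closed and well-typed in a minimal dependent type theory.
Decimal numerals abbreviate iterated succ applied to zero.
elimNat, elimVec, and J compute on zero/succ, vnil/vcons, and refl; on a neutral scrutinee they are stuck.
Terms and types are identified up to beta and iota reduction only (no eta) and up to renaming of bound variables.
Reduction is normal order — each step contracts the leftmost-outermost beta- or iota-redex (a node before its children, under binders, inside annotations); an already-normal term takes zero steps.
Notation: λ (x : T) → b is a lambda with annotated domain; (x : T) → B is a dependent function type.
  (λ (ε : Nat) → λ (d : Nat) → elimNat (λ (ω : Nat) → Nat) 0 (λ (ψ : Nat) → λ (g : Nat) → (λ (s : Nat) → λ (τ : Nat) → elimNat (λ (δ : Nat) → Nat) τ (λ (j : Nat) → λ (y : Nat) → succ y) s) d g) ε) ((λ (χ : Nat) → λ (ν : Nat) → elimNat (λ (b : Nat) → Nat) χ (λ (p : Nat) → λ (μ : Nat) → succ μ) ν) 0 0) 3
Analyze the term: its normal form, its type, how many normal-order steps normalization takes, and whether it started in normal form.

normal form:
  0
type:
  Nat
reduction steps (normal order): 18
started in normal form: no
first redex: a beta-redex


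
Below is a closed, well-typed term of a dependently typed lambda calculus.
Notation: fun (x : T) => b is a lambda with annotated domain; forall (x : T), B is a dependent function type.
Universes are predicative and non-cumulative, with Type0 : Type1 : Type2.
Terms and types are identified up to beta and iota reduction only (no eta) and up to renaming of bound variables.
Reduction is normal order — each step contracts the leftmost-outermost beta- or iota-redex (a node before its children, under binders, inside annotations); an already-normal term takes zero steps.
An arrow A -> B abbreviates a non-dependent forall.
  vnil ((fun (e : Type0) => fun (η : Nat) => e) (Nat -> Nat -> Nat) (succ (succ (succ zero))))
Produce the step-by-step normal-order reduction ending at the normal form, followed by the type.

reduction (normal order):
  vnil ((fun (e : Type0) => fun (η : Nat) => e) (Nat -> Nat -> Nat) (succ (succ (succ zero))))
  ~> vnil ((fun (e : Nat) => Nat -> Nat -> Nat) (succ (succ (succ zero))))
  ~> vnil (Nat -> Nat -> Nat)
the term's type:
  Vec (Nat -> Nat -> Nat) zero


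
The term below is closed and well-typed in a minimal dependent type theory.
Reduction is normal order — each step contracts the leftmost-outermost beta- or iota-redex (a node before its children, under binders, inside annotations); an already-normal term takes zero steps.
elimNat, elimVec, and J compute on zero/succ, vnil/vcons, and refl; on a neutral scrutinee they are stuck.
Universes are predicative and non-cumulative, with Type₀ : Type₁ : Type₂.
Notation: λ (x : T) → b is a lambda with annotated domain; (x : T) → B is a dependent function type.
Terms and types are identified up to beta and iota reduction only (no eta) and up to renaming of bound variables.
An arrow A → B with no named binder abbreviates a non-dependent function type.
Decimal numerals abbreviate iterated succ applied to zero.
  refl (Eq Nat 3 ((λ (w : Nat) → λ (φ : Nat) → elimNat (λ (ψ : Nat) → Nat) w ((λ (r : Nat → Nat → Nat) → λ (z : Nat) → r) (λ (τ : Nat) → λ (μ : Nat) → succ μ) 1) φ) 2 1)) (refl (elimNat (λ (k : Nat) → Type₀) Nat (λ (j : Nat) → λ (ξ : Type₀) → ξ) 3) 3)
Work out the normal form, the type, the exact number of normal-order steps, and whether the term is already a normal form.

normal form:
  refl (Eq Nat 3 3) (refl Nat 3)
type:
  Eq (Eq Nat 3 3) (refl Nat 3) (refl Nat 3)
steps to reach normal form (normal order): 18
started in normal form: no
first contracted redex: a beta-redex


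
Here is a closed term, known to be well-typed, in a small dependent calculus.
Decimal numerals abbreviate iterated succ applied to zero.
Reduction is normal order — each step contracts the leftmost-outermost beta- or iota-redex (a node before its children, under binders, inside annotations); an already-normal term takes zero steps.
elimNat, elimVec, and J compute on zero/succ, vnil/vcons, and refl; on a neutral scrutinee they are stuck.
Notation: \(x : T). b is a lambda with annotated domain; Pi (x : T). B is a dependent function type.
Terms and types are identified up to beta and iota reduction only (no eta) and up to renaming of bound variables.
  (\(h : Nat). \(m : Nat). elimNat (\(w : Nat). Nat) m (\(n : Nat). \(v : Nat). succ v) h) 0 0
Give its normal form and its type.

normal form:
  0
the term's type:
  Nat
observation: the leftmost-outermost redex is a beta-redex, and normalization takes 3 steps.


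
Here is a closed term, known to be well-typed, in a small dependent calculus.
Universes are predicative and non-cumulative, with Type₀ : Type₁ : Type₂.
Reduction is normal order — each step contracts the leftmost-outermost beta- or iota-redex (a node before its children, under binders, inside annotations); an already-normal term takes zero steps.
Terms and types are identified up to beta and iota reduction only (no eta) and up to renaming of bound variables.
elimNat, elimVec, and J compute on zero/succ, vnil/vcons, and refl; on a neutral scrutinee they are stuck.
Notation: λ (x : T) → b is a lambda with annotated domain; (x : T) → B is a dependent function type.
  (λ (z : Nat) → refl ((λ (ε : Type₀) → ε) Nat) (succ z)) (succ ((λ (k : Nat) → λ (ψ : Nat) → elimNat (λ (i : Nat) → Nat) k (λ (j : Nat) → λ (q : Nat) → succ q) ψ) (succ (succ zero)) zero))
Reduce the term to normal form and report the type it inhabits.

reduced normal form:
  refl Nat (succ (succ (succ (succ zero))))
inferred type:
  Eq Nat (succ (succ (succ (succ zero)))) (succ (succ (succ (succ zero))))
observation: the term reaches its normal form after 5 normal-order steps.


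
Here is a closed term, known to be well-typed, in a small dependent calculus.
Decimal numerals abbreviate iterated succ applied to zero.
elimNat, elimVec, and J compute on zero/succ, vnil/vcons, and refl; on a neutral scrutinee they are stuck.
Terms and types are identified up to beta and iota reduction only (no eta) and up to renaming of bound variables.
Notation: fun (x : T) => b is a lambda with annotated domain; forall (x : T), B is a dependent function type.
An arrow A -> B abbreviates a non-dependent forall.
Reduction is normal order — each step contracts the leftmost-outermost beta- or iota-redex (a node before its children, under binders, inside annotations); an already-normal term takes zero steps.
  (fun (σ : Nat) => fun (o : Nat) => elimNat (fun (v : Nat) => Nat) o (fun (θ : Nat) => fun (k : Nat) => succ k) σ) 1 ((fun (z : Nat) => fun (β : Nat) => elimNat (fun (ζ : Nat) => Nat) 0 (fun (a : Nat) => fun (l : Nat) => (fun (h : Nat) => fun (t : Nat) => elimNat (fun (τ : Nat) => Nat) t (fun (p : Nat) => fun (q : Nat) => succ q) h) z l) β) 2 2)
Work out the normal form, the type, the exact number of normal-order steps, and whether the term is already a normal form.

resulting normal form:
  5
inferred type:
  Nat
steps to reach normal form (normal order): 33
already normal: no
first contracted redex: a beta-redex


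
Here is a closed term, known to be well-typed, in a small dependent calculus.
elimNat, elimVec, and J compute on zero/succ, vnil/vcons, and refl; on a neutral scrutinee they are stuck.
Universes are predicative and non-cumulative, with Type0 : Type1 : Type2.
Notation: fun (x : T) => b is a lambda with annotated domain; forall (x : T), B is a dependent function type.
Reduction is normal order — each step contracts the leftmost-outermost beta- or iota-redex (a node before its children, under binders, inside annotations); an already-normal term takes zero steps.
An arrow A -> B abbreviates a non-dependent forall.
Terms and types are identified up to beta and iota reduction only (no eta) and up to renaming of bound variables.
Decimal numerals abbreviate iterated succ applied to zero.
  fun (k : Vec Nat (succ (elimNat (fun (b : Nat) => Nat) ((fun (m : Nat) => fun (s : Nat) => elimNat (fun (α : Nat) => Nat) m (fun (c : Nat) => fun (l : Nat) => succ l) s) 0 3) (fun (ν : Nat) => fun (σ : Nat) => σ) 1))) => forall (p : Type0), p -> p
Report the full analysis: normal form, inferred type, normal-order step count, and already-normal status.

resulting normal form:
  fun (k : Vec Nat 4) => forall (b : Type0), b -> b
the term's type:
  Vec Nat 4 -> Type1
normal-order step count: 16
already normal: no
first redex: an elimNat iota-redex


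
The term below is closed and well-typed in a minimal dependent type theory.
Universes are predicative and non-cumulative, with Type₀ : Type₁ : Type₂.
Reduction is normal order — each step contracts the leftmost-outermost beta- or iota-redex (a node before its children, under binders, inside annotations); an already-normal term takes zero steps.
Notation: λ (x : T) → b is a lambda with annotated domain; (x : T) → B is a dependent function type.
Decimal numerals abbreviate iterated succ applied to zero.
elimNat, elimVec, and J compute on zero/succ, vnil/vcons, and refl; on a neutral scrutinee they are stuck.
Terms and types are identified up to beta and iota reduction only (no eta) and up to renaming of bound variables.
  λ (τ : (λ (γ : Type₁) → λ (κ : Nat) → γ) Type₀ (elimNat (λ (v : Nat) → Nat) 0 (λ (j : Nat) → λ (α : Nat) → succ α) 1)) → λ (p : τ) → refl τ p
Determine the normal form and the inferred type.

normal form:
  λ (τ : Type₀) → λ (γ : τ) → refl τ γ
type:
  (τ : Type₀) → (γ : τ) → Eq τ γ γ
observation: normalization takes exactly 2 steps under the normal-order strategy.


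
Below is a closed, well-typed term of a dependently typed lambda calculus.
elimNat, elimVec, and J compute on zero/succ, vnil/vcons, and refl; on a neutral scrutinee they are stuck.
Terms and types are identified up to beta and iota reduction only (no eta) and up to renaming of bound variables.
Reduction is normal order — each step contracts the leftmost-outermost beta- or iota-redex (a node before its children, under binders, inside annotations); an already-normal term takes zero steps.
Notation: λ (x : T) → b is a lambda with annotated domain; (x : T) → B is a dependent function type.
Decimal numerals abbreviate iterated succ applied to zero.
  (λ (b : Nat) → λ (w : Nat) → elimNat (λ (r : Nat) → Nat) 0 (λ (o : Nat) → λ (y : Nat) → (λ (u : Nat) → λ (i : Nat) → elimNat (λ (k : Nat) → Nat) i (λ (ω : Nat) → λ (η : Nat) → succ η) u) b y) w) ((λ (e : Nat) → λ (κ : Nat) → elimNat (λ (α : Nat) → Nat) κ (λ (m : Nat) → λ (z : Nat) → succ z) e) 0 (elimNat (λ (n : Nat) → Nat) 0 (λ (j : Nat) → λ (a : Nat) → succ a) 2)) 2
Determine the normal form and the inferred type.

normal form:
  4
type:
  Nat


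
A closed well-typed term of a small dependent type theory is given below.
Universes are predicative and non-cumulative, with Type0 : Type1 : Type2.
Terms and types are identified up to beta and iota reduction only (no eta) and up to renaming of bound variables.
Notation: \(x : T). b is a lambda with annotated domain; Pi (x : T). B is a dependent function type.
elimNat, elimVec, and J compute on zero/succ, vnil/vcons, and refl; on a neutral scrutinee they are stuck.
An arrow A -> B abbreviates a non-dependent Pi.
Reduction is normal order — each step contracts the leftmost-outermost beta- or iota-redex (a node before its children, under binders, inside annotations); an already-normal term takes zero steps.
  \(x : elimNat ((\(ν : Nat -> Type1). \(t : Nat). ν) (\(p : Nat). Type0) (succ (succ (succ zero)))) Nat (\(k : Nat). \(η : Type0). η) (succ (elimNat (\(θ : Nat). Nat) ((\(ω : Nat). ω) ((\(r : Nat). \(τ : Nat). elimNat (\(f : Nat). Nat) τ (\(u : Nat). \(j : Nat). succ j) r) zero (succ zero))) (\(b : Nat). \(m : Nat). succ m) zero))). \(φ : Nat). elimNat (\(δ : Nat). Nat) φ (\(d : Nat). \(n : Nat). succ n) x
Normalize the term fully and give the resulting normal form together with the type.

normal form:
  \(x : Nat). \(ν : Nat). elimNat (\(t : Nat). Nat) ν (\(p : Nat). \(k : Nat). succ k) x
inferred type:
  Nat -> Nat -> Nat
observation: normalization takes exactly 14 steps under the normal-order strategy.


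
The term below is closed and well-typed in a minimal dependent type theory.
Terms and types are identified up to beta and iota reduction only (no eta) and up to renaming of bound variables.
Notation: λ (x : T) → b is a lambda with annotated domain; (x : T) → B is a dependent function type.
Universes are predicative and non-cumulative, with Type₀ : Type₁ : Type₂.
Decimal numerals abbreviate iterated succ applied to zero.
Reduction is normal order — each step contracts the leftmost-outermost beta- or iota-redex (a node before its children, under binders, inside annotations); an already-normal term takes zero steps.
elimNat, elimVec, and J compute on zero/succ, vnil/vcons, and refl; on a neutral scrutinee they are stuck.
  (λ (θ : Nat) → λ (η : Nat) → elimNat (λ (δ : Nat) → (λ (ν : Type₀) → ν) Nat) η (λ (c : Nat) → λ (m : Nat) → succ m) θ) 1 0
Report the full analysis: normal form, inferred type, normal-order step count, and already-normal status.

resulting normal form:
  1
the term's type:
  Nat
reduction steps (normal order): 6
already normal: no
first redex: a beta-redex


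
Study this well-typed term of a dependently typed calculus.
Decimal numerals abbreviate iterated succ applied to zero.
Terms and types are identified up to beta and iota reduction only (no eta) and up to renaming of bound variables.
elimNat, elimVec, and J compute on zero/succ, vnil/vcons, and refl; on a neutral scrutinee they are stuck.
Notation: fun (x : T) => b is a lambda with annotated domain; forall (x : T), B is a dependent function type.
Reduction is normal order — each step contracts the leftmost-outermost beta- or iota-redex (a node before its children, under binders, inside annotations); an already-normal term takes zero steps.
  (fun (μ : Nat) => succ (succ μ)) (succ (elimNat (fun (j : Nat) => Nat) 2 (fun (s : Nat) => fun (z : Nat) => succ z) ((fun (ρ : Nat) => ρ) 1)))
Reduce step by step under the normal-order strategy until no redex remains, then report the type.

normal-order reduction sequence:
  (fun (μ : Nat) => succ (succ μ)) (succ (elimNat (fun (j : Nat) => Nat) 2 (fun (s : Nat) => fun (z : Nat) => succ z) ((fun (ρ : Nat) => ρ) 1)))
  ~> succ (succ (succ (elimNat (fun (μ : Nat) => Nat) 2 (fun (j : Nat) => fun (s : Nat) => succ s) ((fun (z : Nat) => z) 1))))
  ~> succ (succ (succ (elimNat (fun (μ : Nat) => Nat) 2 (fun (j : Nat) => fun (s : Nat) => succ s) 1)))
  ~> succ (succ (succ ((fun (μ : Nat) => fun (j : Nat) => succ j) 0 (elimNat (fun (s : Nat) => Nat) 2 (fun (z : Nat) => fun (ρ : Nat) => succ ρ) 0))))
  ~> succ (succ (succ ((fun (μ : Nat) => succ μ) (elimNat (fun (j : Nat) => Nat) 2 (fun (s : Nat) => fun (z : Nat) => succ z) 0))))
  ~> succ (succ (succ (succ (elimNat (fun (μ : Nat) => Nat) 2 (fun (j : Nat) => fun (s : Nat) => succ s) 0))))
  ~> 6
the term's type:
  Nat


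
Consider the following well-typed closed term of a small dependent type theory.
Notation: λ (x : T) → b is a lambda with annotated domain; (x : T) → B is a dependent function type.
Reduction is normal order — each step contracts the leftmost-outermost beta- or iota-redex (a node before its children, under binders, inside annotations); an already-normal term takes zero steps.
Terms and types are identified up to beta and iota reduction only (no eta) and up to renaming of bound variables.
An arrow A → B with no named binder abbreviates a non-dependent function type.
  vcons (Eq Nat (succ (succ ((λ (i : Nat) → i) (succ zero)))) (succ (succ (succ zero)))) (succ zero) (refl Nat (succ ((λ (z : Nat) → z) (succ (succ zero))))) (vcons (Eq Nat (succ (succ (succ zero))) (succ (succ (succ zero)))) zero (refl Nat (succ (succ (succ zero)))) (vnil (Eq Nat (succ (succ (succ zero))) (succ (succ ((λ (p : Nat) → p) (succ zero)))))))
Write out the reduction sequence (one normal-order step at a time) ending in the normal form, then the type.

reduction (normal order):
  vcons (Eq Nat (succ (succ ((λ (i : Nat) → i) (succ zero)))) (succ (succ (succ zero)))) (succ zero) (refl Nat (succ ((λ (z : Nat) → z) (succ (succ zero))))) (vcons (Eq Nat (succ (succ (succ zero))) (succ (succ (succ zero)))) zero (refl Nat (succ (succ (succ zero)))) (vnil (Eq Nat (succ (succ (succ zero))) (succ (succ ((λ (p : Nat) → p) (succ zero)))))))
  ~> vcons (Eq Nat (succ (succ (succ zero))) (succ (succ (succ zero)))) (succ zero) (refl Nat (succ ((λ (i : Nat) → i) (succ (succ zero))))) (vcons (Eq Nat (succ (succ (succ zero))) (succ (succ (succ zero)))) zero (refl Nat (succ (succ (succ zero)))) (vnil (Eq Nat (succ (succ (succ zero))) (succ (succ ((λ (z : Nat) → z) (succ zero)))))))
  ~> vcons (Eq Nat (succ (succ (succ zero))) (succ (succ (succ zero)))) (succ zero) (refl Nat (succ (succ (succ zero)))) (vcons (Eq Nat (succ (succ (succ zero))) (succ (succ (succ zero)))) zero (refl Nat (succ (succ (succ zero)))) (vnil (Eq Nat (succ (succ (succ zero))) (succ (succ ((λ (i : Nat) → i) (succ zero)))))))
  ~> vcons (Eq Nat (succ (succ (succ zero))) (succ (succ (succ zero)))) (succ zero) (refl Nat (succ (succ (succ zero)))) (vcons (Eq Nat (succ (succ (succ zero))) (succ (succ (succ zero)))) zero (refl Nat (succ (succ (succ zero)))) (vnil (Eq Nat (succ (succ (succ zero))) (succ (succ (succ zero))))))
the term's type:
  Vec (Eq Nat (succ (succ (succ zero))) (succ (succ (succ zero)))) (succ (succ zero))


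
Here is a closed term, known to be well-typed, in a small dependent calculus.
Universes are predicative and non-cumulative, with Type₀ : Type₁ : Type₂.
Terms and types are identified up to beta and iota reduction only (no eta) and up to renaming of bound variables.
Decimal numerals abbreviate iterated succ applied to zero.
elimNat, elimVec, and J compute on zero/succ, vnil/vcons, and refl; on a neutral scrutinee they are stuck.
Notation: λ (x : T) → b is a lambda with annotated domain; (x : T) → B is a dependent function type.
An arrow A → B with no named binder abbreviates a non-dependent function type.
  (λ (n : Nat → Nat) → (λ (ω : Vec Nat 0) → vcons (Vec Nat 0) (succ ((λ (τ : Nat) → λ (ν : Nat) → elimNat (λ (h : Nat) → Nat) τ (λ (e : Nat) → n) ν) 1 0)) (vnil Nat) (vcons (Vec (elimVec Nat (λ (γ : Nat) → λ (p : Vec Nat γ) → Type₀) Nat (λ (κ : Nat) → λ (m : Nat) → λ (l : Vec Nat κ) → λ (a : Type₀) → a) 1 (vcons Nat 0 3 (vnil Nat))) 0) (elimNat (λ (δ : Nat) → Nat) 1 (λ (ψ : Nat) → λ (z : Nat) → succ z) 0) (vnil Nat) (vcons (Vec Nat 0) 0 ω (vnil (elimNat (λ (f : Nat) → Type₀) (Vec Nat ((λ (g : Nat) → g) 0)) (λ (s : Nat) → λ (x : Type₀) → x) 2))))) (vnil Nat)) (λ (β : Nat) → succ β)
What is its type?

type:
  Vec (Vec Nat 0) 3


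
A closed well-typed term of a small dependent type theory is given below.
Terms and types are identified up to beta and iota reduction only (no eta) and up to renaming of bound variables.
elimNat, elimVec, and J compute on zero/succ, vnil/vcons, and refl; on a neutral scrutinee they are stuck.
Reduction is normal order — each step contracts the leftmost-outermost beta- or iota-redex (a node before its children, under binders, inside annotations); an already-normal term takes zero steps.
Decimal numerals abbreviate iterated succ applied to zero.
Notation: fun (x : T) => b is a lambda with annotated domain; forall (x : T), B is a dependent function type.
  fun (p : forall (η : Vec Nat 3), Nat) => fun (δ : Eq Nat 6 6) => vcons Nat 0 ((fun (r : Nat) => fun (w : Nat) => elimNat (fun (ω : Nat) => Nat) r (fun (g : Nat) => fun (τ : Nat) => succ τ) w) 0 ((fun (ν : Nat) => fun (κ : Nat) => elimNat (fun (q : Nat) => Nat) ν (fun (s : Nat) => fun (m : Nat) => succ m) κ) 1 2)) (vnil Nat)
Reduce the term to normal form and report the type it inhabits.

reduced normal form:
  fun (p : forall (η : Vec Nat 3), Nat) => fun (δ : Eq Nat 6 6) => vcons Nat 0 3 (vnil Nat)
type:
  forall (p : forall (η : Vec Nat 3), Nat), forall (δ : Eq Nat 6 6), Vec Nat 1
observation: reduction starts at a beta-redex, and 21 normal-order steps reach the normal form.


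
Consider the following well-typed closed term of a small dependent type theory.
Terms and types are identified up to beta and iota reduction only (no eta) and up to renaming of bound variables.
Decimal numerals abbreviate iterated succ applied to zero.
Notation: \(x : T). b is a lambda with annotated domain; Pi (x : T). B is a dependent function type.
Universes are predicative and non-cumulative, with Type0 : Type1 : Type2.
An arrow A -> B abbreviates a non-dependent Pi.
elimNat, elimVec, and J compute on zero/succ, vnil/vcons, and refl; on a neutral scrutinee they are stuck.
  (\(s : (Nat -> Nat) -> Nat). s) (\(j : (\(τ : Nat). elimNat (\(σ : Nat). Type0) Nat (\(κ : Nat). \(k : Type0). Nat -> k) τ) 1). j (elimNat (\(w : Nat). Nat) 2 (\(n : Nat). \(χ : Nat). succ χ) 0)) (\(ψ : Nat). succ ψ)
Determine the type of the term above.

inferred type:
  Nat


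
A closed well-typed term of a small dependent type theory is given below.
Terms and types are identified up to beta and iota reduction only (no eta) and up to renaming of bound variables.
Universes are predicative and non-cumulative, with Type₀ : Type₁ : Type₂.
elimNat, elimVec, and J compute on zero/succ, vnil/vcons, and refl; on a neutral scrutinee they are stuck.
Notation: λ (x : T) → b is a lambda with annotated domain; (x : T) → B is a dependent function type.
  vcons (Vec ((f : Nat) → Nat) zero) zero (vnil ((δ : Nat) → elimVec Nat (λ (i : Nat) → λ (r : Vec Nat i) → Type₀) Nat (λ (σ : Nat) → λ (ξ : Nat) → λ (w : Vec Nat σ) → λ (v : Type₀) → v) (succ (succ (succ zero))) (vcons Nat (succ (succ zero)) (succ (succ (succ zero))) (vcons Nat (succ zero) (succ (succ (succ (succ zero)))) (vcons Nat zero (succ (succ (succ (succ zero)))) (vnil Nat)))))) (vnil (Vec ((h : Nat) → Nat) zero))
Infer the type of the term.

the term's type:
  Vec (Vec ((f : Nat) → Nat) zero) (succ zero)


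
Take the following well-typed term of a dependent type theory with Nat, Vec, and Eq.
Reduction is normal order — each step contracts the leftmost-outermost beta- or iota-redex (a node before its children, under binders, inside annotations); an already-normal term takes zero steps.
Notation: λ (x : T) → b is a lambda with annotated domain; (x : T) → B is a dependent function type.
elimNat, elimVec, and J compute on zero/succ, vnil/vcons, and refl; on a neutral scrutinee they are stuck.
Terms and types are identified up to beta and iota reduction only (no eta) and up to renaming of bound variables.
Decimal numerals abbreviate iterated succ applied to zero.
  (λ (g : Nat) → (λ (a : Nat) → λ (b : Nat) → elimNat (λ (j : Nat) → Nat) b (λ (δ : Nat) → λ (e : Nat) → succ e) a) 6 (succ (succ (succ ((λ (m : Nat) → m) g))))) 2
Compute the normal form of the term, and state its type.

reduced normal form:
  11
type:
  Nat
observation: 23 normal-order steps separate the term from its normal form.


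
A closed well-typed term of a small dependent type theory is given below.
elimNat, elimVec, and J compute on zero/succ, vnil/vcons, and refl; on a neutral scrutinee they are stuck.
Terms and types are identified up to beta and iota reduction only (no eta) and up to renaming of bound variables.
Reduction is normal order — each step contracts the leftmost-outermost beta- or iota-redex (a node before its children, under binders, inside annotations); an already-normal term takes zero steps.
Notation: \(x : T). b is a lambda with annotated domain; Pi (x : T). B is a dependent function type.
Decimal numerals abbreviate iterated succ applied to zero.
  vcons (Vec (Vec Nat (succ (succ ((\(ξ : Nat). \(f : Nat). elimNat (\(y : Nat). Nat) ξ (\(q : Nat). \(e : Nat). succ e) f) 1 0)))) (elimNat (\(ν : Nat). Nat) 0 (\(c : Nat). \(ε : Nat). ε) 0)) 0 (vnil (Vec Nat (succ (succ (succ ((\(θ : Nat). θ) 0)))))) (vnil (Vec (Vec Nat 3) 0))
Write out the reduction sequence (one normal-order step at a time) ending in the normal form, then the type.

normal-order reduction:
  vcons (Vec (Vec Nat (succ (succ ((\(ξ : Nat). \(f : Nat). elimNat (\(y : Nat). Nat) ξ (\(q : Nat). \(e : Nat). succ e) f) 1 0)))) (elimNat (\(ν : Nat). Nat) 0 (\(c : Nat). \(ε : Nat). ε) 0)) 0 (vnil (Vec Nat (succ (succ (succ ((\(θ : Nat). θ) 0)))))) (vnil (Vec (Vec Nat 3) 0))
  ~> vcons (Vec (Vec Nat (succ (succ ((\(ξ : Nat). elimNat (\(f : Nat). Nat) 1 (\(y : Nat). \(q : Nat). succ q) ξ) 0)))) (elimNat (\(e : Nat). Nat) 0 (\(ν : Nat). \(c : Nat). c) 0)) 0 (vnil (Vec Nat (succ (succ (succ ((\(ε : Nat). ε) 0)))))) (vnil (Vec (Vec Nat 3) 0))
  ~> vcons (Vec (Vec Nat (succ (succ (elimNat (\(ξ : Nat). Nat) 1 (\(f : Nat). \(y : Nat). succ y) 0)))) (elimNat (\(q : Nat). Nat) 0 (\(e : Nat). \(ν : Nat). ν) 0)) 0 (vnil (Vec Nat (succ (succ (succ ((\(c : Nat). c) 0)))))) (vnil (Vec (Vec Nat 3) 0))
  ~> vcons (Vec (Vec Nat 3) (elimNat (\(ξ : Nat). Nat) 0 (\(f : Nat). \(y : Nat). y) 0)) 0 (vnil (Vec Nat (succ (succ (succ ((\(q : Nat). q) 0)))))) (vnil (Vec (Vec Nat 3) 0))
  ~> vcons (Vec (Vec Nat 3) 0) 0 (vnil (Vec Nat (succ (succ (succ ((\(ξ : Nat). ξ) 0)))))) (vnil (Vec (Vec Nat 3) 0))
  ~> vcons (Vec (Vec Nat 3) 0) 0 (vnil (Vec Nat 3)) (vnil (Vec (Vec Nat 3) 0))
the term's type:
  Vec (Vec (Vec Nat 3) 0) 1
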